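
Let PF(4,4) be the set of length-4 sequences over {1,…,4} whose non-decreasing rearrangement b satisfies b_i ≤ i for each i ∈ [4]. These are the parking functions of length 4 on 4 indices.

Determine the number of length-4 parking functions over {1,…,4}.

125

|PF| = (5−4)·5^(4−1) = 1·125 = 125 (Pollak)
E.g. (1,2,4,3) → sorted (1,2,3,4): b_i ≤ i ∀i, a PF.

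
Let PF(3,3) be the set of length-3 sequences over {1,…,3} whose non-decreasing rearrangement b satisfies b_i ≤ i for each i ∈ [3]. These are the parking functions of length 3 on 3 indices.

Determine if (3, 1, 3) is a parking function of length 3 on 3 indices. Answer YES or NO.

Order a: b = (1, 3, 3).
  b_1=1 ≤ 1
  b_2=3 > 2
  fails at i=2 ⇒ NO

NO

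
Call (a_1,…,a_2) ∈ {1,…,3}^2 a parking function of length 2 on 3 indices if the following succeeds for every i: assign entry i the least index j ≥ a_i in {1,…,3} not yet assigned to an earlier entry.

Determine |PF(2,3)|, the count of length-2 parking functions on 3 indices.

|PF(2,3)| = (3+1−2)·(3+1)^{2−1} = 2×4 = 8
Check (3,2) → sorted (2,3): b_i ≤ 1+i ∀i, a PF.

8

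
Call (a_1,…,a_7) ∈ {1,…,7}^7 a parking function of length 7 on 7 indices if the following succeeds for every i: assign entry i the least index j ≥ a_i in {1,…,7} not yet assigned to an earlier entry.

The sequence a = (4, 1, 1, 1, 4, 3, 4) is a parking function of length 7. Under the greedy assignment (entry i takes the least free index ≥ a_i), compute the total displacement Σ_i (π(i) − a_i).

10

Σπ = 28 ({1..7} each once); Σa = 4+1+1+1+4+3+4 = 18; disp = 28−18 = 10.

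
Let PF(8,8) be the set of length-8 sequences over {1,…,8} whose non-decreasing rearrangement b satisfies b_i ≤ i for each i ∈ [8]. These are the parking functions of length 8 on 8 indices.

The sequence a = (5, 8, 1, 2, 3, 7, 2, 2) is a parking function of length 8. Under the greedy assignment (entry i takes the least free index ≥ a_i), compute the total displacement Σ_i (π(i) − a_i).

Σπ = 36 ({1..8} each once); Σa = 5+8+1+2+3+7+2+2 = 30; disp = 36−30 = 6.

6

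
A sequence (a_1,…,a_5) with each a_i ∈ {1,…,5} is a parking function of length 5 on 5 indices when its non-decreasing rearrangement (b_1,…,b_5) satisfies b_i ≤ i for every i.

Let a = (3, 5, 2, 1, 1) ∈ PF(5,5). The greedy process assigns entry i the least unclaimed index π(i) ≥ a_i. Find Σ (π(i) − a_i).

Σπ = 5·6/2 = 15 (π permutes [5]); Σa = 3+5+2+1+1 = 12; disp = 15−12 = 3.

3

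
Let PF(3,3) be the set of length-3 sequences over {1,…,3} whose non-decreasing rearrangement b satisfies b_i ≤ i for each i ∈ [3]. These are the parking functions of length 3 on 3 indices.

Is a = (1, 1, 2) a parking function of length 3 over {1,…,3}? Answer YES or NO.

Order a: b = (1, 1, 2).
  b_1=1 ≤ 1
  b_2=1 ≤ 2
  b_3=2 ≤ 3
All bounds hold ⇒ YES

YES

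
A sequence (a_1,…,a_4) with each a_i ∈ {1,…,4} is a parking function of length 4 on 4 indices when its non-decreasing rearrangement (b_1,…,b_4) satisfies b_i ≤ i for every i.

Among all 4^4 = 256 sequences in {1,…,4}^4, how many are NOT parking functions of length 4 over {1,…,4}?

131

#PF = (4+1−4)·(4+1)^{4−1} = 1·125 = 125 (Pollak)
Check (4,3,4,4) → sorted (3,4,4,4): b_1=3>1, not a PF.
So 256 − 125 = 131 fail.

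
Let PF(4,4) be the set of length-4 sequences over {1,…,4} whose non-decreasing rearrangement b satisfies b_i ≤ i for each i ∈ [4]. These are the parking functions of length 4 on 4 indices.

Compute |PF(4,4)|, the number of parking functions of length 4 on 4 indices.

|PF(4,4)| = (4+1−4)·(4+1)^{4−1} = 1×125 = 125 [KW]
Example (2,1,3,2) → sorted (1,2,2,3): b_i ≤ i ∀i, a PF.

125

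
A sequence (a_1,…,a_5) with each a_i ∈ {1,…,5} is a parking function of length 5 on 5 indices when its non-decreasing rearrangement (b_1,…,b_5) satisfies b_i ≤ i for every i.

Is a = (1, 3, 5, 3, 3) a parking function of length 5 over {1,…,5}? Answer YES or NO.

NO

Rearranged: b = (1, 3, 3, 3, 5).
  b_1=1 ≤ 1
  b_2=3 > 2
  fails at i=2 ⇒ NO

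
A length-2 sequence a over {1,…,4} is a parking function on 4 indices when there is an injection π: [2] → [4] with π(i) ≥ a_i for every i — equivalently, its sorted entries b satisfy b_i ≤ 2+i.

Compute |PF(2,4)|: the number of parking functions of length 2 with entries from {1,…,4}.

|PF| = (4+1−2)·(4+1)^{2−1} = 3×5 = 15 (Konheim–Weiss)
One tuple (2,3) → sorted (2,3): b_i ≤ 2+i ∀i, a PF.

15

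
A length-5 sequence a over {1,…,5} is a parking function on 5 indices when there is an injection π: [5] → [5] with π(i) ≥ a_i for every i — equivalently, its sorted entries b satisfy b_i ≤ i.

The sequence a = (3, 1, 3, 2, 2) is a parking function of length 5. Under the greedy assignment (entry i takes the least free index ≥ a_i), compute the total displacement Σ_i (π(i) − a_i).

4

Σπ = 5·6/2 = 15 (π permutes [5]); Σa = 3+1+3+2+2 = 11; disp = 15−11 = 4.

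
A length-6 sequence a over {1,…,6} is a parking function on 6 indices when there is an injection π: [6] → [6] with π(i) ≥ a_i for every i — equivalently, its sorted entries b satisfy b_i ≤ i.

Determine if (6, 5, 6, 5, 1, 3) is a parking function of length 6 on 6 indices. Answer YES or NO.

NO

Rearranged: b = (1, 3, 5, 5, 6, 6).
  b_1=1 ≤ 1
  b_2=3 > 2
  fails at i=2 ⇒ NO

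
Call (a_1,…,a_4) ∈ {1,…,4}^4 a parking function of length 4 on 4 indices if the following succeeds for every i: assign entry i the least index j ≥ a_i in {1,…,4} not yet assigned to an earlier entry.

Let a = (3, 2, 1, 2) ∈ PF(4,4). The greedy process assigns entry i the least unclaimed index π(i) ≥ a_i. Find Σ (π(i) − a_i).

Σπ = 4·5/2 = 10 (π permutes [4]); Σa = 3+2+1+2 = 8; disp = 10−8 = 2.

2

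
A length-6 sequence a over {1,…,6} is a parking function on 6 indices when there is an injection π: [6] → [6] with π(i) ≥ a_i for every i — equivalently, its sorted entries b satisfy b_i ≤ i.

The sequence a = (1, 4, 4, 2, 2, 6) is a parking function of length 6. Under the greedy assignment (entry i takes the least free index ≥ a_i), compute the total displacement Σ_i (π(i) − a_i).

Σπ = 21 ({1..6} each once); Σa = 1+4+4+2+2+6 = 19; disp = 21−19 = 2.

2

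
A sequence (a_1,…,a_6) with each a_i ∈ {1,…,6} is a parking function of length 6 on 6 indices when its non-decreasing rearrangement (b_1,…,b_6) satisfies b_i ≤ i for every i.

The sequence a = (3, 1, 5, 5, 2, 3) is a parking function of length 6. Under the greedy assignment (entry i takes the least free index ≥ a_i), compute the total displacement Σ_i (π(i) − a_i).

Σπ = 6·7/2 = 21 (π permutes [6]); Σa = 3+1+5+5+2+3 = 19; disp = 21−19 = 2.

2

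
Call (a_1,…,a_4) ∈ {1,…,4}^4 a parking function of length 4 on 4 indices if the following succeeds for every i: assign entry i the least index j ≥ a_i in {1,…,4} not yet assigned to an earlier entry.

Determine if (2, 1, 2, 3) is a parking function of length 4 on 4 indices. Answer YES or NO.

Order a: b = (1, 2, 2, 3).
  b_1=1 ≤ 1
  b_2=2 ≤ 2
  b_3=2 ≤ 3
  b_4=3 ≤ 4
All bounds hold ⇒ YES

YES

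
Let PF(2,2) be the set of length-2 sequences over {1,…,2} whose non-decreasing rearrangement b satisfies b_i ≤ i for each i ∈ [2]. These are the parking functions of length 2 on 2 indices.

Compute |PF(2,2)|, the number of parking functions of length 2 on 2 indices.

3

|PF| = (2−2+1)·(2+1)^(2−1) = 1×3 = 3
One tuple (2,1) → sorted (1,2): b_i ≤ i ∀i, a PF.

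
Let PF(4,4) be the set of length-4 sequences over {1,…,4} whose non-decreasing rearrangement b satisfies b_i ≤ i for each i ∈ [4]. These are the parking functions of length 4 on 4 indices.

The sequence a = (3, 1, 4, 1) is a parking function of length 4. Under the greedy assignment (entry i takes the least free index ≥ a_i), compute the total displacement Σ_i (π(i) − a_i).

1

Σπ(i) = 1+…+4 = 10; Σa = 3+1+4+1 = 9; disp = 10−9 = 1.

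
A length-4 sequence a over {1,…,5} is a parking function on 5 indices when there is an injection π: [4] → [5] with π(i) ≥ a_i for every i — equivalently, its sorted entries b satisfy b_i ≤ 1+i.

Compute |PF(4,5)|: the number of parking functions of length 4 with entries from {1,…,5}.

|PF| = (6−4)·6^(4−1) = 2×216 = 432 (Konheim–Weiss)
Example (1,3,4,3) → sorted (1,3,3,4): b_i ≤ 1+i ∀i, a PF.

432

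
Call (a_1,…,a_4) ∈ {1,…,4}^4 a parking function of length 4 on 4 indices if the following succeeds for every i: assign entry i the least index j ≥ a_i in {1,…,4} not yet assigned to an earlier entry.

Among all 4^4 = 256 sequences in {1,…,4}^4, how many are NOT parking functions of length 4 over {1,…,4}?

|PF| = 1·5^3 = 1×125 = 125 (Konheim–Weiss)
E.g. (4,2,3,2) → sorted (2,2,3,4): b_1=2>1, not a PF.
Total 256; non-PF = 256−125 = 131

131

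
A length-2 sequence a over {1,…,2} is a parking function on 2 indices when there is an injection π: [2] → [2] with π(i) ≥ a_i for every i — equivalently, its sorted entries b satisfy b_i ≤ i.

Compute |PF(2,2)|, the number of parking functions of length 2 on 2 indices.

3

#PF = 1·3^1 = 1×3 = 3 [KW]
Check (1,1) → sorted (1,1): b_i ≤ i ∀i, a PF.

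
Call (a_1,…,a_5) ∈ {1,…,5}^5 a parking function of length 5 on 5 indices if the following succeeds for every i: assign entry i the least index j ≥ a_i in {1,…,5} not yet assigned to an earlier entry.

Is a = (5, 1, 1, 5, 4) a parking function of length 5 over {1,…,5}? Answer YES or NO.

NO

Order a: b = (1, 1, 4, 5, 5).
  b_1=1 ≤ 1
  b_2=1 ≤ 2
  b_3=4 > 3
  fails at i=3 ⇒ NO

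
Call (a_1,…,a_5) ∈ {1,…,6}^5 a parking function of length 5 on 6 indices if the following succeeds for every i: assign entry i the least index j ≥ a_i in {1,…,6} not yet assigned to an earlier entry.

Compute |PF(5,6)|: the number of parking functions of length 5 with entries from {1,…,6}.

|PF| = (6−5+1)·(6+1)^(5−1) = 2·2401 = 4802 (Konheim–Weiss)
E.g. (4,1,3,3,1) → sorted (1,1,3,3,4): b_i ≤ 1+i ∀i, a PF.

4802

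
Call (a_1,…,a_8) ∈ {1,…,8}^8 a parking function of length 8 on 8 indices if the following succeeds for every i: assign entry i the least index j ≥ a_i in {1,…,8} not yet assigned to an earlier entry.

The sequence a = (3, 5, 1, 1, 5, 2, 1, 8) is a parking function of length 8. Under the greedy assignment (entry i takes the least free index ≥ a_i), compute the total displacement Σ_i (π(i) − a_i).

10

Σπ = 8·9/2 = 36 (π permutes [8]); Σa = 3+5+1+1+5+2+1+8 = 26; disp = 36−26 = 10.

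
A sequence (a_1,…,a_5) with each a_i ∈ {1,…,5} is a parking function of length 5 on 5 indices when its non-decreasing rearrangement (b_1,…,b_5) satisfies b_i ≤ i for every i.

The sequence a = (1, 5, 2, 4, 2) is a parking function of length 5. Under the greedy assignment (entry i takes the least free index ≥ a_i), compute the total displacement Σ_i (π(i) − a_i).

1

Σπ(i) = 1+…+5 = 15; Σa = 1+5+2+4+2 = 14; disp = 15−14 = 1.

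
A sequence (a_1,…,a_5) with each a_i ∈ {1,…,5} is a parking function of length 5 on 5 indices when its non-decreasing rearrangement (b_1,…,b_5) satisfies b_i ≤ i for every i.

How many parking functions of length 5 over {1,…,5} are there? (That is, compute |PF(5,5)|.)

Count = (5+1−5)·(5+1)^{5−1} = 1×1296 = 1296 (Konheim–Weiss)
E.g. (4,2,5,1,3) → sorted (1,2,3,4,5): b_i ≤ i ∀i, a PF.

1296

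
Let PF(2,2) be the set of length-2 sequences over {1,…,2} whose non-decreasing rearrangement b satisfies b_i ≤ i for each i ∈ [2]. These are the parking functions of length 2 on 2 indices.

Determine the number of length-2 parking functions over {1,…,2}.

3

Count = (2+1−2)·(2+1)^{2−1} = 1·3 = 3 [KW]
One tuple (2,1) → sorted (1,2): b_i ≤ i ∀i, a PF.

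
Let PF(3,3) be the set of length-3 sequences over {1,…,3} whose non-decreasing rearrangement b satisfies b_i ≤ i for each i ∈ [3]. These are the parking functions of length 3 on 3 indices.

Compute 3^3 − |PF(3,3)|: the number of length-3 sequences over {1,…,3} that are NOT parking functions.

11

Count = 1·4^2 = 1 · 16 = 16
Check (3,3,3) → sorted (3,3,3): b_1=3>1, not a PF.
Total 27; non-PF = 27−16 = 11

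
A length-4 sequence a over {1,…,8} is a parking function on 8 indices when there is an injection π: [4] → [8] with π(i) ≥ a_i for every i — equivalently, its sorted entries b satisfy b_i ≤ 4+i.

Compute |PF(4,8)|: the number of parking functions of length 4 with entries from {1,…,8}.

|PF(4,8)| = (9−4)·9^(4−1) = 5 · 729 = 3645 (Pollak)
Check (2,3,4,3) → sorted (2,3,3,4): b_i ≤ 4+i ∀i, a PF.

3645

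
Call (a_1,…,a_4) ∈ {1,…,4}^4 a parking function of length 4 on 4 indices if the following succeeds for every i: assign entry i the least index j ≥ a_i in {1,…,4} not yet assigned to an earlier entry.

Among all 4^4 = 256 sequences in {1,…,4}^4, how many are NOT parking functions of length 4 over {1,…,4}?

#PF = (5−4)·5^(4−1) = 1·125 = 125 [KW]
Example (4,4,4,4) → sorted (4,4,4,4): b_1=4>1, not a PF.
4^4 − 125 = 256 − 125 = 131

131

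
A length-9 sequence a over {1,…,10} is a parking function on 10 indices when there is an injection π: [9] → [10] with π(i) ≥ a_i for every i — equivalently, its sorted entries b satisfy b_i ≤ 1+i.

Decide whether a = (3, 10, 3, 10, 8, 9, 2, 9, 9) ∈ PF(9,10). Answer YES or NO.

NO

Order a: b = (2, 3, 3, 8, 9, 9, 9, 10, 10).
  b_1=2 ≤ 2
  b_2=3 ≤ 3
  b_3=3 ≤ 4
  b_4=8 > 5
  fails at i=4 ⇒ NO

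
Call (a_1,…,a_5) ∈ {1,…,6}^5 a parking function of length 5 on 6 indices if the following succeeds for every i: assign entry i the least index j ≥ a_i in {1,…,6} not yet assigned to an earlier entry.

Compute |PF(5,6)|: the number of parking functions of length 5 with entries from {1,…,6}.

4802

Count = (7−5)·7^(5−1) = 2×2401 = 4802 (Pollak)
Example (2,2,6,3,2) → sorted (2,2,2,3,6): b_i ≤ 1+i ∀i, a PF.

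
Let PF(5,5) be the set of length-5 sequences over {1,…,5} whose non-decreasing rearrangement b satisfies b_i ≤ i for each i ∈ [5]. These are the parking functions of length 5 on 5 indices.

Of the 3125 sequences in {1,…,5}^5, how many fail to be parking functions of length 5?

1829

Count = (5+1−5)·(5+1)^{5−1} = 1·1296 = 1296
E.g. (5,3,5,5,5) → sorted (3,5,5,5,5): b_1=3>1, not a PF.
5^5 − 1296 = 3125 − 1296 = 1829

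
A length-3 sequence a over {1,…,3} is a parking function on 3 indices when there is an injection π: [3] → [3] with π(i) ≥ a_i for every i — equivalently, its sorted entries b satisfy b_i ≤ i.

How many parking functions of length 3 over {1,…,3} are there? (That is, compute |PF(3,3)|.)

16

|PF(3,3)| = (4−3)·4^(3−1) = 1·16 = 16
One tuple (1,2,1) → sorted (1,1,2): b_i ≤ i ∀i, a PF.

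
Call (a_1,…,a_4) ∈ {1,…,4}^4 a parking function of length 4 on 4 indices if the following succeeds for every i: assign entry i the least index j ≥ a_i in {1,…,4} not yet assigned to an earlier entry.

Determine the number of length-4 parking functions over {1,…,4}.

|PF(4,4)| = 1·5^3 = 1·125 = 125 (Konheim–Weiss)
Check (1,2,2,4) → sorted (1,2,2,4): b_i ≤ i ∀i, a PF.

125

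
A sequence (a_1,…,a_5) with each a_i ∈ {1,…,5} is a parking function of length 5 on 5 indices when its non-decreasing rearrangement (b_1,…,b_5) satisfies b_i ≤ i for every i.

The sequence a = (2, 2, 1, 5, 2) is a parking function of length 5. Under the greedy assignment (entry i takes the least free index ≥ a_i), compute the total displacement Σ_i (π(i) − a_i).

3

Σπ(i) = 1+…+5 = 15; Σa = 2+2+1+5+2 = 12; disp = 15−12 = 3.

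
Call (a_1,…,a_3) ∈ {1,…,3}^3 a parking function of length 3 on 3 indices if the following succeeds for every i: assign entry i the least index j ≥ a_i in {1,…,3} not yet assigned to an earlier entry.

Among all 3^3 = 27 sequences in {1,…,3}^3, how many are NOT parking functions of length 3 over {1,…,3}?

Count = (3+1−3)·(3+1)^{3−1} = 1 · 16 = 16 (Konheim–Weiss)
E.g. (2,3,3) → sorted (2,3,3): b_1=2>1, not a PF.
Total 27; non-PF = 27−16 = 11

11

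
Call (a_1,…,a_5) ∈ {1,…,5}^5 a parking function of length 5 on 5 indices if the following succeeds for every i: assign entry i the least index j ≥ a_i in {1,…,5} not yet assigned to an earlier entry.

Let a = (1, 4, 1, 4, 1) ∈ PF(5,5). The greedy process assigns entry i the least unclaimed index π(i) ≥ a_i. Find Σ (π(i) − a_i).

Σπ = 15 ({1..5} each once); Σa = 1+4+1+4+1 = 11; disp = 15−11 = 4.

4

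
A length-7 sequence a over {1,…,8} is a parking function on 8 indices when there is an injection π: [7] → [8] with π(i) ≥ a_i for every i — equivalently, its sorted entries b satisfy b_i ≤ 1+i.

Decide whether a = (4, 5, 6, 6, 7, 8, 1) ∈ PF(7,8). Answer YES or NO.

Sorted: b = (1, 4, 5, 6, 6, 7, 8).
  b_1=1 ≤ 2
  b_2=4 > 3
  fails at i=2 ⇒ NO

NO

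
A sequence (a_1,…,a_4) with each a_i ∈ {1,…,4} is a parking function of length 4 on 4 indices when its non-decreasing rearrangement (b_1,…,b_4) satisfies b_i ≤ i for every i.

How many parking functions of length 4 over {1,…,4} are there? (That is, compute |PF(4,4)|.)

125

|PF| = (5−4)·5^(4−1) = 1 · 125 = 125
Check (3,1,4,1) → sorted (1,1,3,4): b_i ≤ i ∀i, a PF.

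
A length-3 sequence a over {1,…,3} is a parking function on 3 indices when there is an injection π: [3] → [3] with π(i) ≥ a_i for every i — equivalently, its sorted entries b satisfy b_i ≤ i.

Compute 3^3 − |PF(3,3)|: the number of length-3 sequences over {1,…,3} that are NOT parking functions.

|PF(3,3)| = (3−3+1)·(3+1)^(3−1) = 1×16 = 16
One tuple (3,3,2) → sorted (2,3,3): b_1=2>1, not a PF.
3^3 − 16 = 27 − 16 = 11

11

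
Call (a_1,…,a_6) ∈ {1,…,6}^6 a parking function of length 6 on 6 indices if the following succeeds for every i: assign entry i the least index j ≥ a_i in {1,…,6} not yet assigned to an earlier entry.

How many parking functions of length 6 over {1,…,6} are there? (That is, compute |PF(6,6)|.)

16807

Count = (7−6)·7^(6−1) = 1 · 16807 = 16807 (Konheim–Weiss)
Check (1,1,5,3,6,1) → sorted (1,1,1,3,5,6): b_i ≤ i ∀i, a PF.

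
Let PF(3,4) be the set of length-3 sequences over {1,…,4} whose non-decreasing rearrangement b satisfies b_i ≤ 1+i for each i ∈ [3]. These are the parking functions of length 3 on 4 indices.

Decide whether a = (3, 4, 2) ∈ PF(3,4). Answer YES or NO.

Order a: b = (2, 3, 4).
  b_1=2 ≤ 2
  b_2=3 ≤ 3
  b_3=4 ≤ 4
All bounds hold ⇒ YES

YES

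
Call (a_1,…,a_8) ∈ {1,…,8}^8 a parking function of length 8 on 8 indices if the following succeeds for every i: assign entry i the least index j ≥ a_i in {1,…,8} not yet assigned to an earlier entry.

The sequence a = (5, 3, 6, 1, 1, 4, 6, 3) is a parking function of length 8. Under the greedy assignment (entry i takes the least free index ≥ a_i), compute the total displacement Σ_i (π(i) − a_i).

7

Σπ(i) = 1+…+8 = 36; Σa = 5+3+6+1+1+4+6+3 = 29; disp = 36−29 = 7.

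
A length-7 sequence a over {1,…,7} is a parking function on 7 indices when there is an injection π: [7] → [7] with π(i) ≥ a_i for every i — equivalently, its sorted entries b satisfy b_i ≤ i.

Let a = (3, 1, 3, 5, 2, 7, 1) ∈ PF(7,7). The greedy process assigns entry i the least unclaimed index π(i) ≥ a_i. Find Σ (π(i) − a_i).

6

Σπ(i) = 1+…+7 = 28; Σa = 3+1+3+5+2+7+1 = 22; disp = 28−22 = 6.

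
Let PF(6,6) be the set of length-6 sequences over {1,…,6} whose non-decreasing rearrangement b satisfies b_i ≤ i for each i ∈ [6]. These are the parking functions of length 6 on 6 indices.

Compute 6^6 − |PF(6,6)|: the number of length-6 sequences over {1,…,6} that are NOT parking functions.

|PF| = (7−6)·7^(6−1) = 1 · 16807 = 16807
Check (6,3,6,4,4,4) → sorted (3,4,4,4,6,6): b_1=3>1, not a PF.
So 46656 − 16807 = 29849 fail.

29849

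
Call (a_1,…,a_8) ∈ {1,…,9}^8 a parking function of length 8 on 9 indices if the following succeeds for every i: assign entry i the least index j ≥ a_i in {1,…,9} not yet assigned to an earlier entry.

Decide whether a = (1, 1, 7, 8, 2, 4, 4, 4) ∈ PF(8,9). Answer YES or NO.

YES

Order a: b = (1, 1, 2, 4, 4, 4, 7, 8).
  b_1=1 ≤ 2
  b_2=1 ≤ 3
  b_3=2 ≤ 4
  b_4=4 ≤ 5
  b_5=4 ≤ 6
  b_6=4 ≤ 7
  b_7=7 ≤ 8
  b_8=8 ≤ 9
All bounds hold ⇒ YES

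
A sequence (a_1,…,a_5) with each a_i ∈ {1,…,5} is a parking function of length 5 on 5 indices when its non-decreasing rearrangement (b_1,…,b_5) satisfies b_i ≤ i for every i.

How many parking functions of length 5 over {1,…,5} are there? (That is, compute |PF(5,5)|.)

1296

#PF = (6−5)·6^(5−1) = 1×1296 = 1296 (Konheim–Weiss)
E.g. (1,4,1,5,2) → sorted (1,1,2,4,5): b_i ≤ i ∀i, a PF.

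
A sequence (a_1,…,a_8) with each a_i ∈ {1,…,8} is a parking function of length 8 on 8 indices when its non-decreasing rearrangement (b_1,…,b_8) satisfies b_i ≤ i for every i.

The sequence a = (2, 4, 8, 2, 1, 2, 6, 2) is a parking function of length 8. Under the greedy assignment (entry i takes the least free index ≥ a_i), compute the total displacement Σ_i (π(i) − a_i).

Σπ = 8·9/2 = 36 (π permutes [8]); Σa = 2+4+8+2+1+2+6+2 = 27; disp = 36−27 = 9.

9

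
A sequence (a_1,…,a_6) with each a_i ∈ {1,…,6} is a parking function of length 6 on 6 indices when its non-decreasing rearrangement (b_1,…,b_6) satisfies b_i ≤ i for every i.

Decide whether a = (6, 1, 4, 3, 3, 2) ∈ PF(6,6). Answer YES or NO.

YES

Order a: b = (1, 2, 3, 3, 4, 6).
  b_1=1 ≤ 1
  b_2=2 ≤ 2
  b_3=3 ≤ 3
  b_4=3 ≤ 4
  b_5=4 ≤ 5
  b_6=6 ≤ 6
All bounds hold ⇒ YES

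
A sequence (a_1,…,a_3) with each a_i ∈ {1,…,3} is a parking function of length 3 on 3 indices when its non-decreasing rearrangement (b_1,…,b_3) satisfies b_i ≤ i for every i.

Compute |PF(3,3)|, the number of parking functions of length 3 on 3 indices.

Count = (3−3+1)·(3+1)^(3−1) = 1·16 = 16 [KW]
Example (1,3,2) → sorted (1,2,3): b_i ≤ i ∀i, a PF.

16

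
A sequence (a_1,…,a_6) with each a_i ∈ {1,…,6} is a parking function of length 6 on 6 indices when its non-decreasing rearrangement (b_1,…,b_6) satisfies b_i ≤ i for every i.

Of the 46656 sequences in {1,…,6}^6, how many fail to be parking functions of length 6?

|PF(6,6)| = (7−6)·7^(6−1) = 1×16807 = 16807 (Pollak)
One tuple (5,6,6,3,5,4) → sorted (3,4,5,5,6,6): b_1=3>1, not a PF.
Total 46656; non-PF = 46656−16807 = 29849

29849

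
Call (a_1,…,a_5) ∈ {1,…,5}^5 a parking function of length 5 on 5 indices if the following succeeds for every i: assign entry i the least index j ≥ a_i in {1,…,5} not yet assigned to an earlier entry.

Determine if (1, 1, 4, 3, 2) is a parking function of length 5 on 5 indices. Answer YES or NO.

Sorted: b = (1, 1, 2, 3, 4).
  b_1=1 ≤ 1
  b_2=1 ≤ 2
  b_3=2 ≤ 3
  b_4=3 ≤ 4
  b_5=4 ≤ 5
All bounds hold ⇒ YES

YES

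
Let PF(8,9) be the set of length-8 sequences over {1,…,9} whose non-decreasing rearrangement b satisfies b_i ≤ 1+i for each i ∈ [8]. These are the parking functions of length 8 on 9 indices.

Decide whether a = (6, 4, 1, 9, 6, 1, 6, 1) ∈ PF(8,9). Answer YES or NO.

YES

Rearranged: b = (1, 1, 1, 4, 6, 6, 6, 9).
  b_1=1 ≤ 2
  b_2=1 ≤ 3
  b_3=1 ≤ 4
  b_4=4 ≤ 5
  b_5=6 ≤ 6
  b_6=6 ≤ 7
  b_7=6 ≤ 8
  b_8=9 ≤ 9
All bounds hold ⇒ YES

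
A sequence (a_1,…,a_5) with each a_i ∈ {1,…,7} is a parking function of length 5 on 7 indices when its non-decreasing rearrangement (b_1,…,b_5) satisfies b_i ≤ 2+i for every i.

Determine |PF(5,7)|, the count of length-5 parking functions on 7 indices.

12288

|PF| = (7−5+1)·(7+1)^(5−1) = 3 · 4096 = 12288 [KW]
Check (2,6,3,4,4) → sorted (2,3,4,4,6): b_i ≤ 2+i ∀i, a PF.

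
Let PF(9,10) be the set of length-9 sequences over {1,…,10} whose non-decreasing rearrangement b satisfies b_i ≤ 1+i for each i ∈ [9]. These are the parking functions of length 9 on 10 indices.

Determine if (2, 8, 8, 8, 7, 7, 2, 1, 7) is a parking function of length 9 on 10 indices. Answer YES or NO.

Sorted: b = (1, 2, 2, 7, 7, 7, 8, 8, 8).
  b_1=1 ≤ 2
  b_2=2 ≤ 3
  b_3=2 ≤ 4
  b_4=7 > 5
  fails at i=4 ⇒ NO

NO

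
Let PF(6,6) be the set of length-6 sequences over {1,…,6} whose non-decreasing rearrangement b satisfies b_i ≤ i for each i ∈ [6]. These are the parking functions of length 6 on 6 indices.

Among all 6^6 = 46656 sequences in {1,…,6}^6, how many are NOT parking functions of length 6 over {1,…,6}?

29849

|PF(6,6)| = 1·7^5 = 1·16807 = 16807 (Konheim–Weiss)
Check (4,2,4,4,6,2) → sorted (2,2,4,4,4,6): b_1=2>1, not a PF.
So 46656 − 16807 = 29849 fail.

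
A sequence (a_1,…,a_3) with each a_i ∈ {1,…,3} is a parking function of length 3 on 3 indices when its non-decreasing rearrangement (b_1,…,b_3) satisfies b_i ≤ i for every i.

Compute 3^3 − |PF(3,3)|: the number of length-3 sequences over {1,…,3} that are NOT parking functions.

|PF| = (3+1−3)·(3+1)^{3−1} = 1·16 = 16
E.g. (3,2,3) → sorted (2,3,3): b_1=2>1, not a PF.
So 27 − 16 = 11 fail.

11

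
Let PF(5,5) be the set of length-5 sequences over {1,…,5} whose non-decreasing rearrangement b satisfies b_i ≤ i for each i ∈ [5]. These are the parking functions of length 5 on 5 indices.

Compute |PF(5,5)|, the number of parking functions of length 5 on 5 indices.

Count = (6−5)·6^(5−1) = 1 · 1296 = 1296 (Pollak)
E.g. (3,1,5,2,4) → sorted (1,2,3,4,5): b_i ≤ i ∀i, a PF.

1296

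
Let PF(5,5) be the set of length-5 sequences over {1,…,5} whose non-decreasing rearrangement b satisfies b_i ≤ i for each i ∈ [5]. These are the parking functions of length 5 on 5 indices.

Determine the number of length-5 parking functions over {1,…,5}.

1296

Count = (5−5+1)·(5+1)^(5−1) = 1·1296 = 1296 [KW]
Example (2,1,4,3,1) → sorted (1,1,2,3,4): b_i ≤ i ∀i, a PF.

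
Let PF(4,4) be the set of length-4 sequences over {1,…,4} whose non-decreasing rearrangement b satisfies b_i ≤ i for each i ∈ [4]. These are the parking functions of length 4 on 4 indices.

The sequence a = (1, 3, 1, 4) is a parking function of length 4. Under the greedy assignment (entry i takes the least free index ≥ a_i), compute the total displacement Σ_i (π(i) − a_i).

Σπ = 10 ({1..4} each once); Σa = 1+3+1+4 = 9; disp = 10−9 = 1.

1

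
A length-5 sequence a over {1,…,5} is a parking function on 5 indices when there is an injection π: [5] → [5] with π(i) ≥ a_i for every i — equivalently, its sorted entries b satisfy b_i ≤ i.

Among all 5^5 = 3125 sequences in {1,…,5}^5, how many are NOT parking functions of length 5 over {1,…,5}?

|PF(5,5)| = (5−5+1)·(5+1)^(5−1) = 1·1296 = 1296 (Konheim–Weiss)
E.g. (5,4,4,5,4) → sorted (4,4,4,5,5): b_1=4>1, not a PF.
So 3125 − 1296 = 1829 fail.

1829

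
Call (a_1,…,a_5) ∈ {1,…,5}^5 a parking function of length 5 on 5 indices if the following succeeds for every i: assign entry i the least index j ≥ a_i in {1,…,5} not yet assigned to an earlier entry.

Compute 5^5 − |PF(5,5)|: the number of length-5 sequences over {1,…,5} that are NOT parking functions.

1829

|PF| = (5−5+1)·(5+1)^(5−1) = 1 · 1296 = 1296 (Konheim–Weiss)
Example (4,2,5,2,3) → sorted (2,2,3,4,5): b_1=2>1, not a PF.
So 3125 − 1296 = 1829 fail.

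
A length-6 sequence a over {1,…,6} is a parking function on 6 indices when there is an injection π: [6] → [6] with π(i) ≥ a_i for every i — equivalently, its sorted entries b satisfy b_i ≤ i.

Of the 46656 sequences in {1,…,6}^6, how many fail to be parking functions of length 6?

29849

|PF| = (6−6+1)·(6+1)^(6−1) = 1 · 16807 = 16807
Check (3,5,2,4,2,6) → sorted (2,2,3,4,5,6): b_1=2>1, not a PF.
6^6 − 16807 = 46656 − 16807 = 29849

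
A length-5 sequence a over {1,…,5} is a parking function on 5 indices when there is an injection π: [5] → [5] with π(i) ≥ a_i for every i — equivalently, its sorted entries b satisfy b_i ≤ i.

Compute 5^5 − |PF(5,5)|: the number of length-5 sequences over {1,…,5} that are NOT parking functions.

|PF| = (5+1−5)·(5+1)^{5−1} = 1·1296 = 1296 (Pollak)
Check (1,4,4,4,5) → sorted (1,4,4,4,5): b_2=4>2, not a PF.
So 3125 − 1296 = 1829 fail.

1829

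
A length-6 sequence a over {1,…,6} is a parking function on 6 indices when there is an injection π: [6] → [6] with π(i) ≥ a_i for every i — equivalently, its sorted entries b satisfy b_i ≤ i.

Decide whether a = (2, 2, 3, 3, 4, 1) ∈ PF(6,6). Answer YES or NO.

Order a: b = (1, 2, 2, 3, 3, 4).
  b_1=1 ≤ 1
  b_2=2 ≤ 2
  b_3=2 ≤ 3
  b_4=3 ≤ 4
  b_5=3 ≤ 5
  b_6=4 ≤ 6
All bounds hold ⇒ YES

YES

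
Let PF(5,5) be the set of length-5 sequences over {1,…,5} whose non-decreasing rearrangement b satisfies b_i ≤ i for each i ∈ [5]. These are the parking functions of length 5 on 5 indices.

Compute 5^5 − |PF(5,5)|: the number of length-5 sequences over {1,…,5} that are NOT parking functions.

1829

Count = 1·6^4 = 1·1296 = 1296 (Konheim–Weiss)
Check (4,2,5,3,5) → sorted (2,3,4,5,5): b_1=2>1, not a PF.
5^5 − 1296 = 3125 − 1296 = 1829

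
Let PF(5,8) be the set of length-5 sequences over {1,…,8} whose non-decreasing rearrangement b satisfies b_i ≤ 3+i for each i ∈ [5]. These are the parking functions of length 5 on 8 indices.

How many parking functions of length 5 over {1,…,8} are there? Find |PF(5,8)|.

26244

|PF| = (9−5)·9^(5−1) = 4 · 6561 = 26244 (Konheim–Weiss)
E.g. (3,4,1,6,7) → sorted (1,3,4,6,7): b_i ≤ 3+i ∀i, a PF.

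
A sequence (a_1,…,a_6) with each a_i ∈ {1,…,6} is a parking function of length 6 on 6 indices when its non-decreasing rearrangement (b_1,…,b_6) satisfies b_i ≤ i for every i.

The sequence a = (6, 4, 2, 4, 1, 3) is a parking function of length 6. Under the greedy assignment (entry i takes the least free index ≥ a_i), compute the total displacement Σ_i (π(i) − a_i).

Σπ = 21 ({1..6} each once); Σa = 6+4+2+4+1+3 = 20; disp = 21−20 = 1.

1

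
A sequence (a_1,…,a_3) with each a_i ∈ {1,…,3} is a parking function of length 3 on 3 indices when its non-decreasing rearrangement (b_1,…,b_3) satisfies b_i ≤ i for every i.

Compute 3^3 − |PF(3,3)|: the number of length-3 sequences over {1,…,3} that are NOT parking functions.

|PF| = (4−3)·4^(3−1) = 1·16 = 16 (Pollak)
One tuple (3,2,2) → sorted (2,2,3): b_1=2>1, not a PF.
Total 27; non-PF = 27−16 = 11

11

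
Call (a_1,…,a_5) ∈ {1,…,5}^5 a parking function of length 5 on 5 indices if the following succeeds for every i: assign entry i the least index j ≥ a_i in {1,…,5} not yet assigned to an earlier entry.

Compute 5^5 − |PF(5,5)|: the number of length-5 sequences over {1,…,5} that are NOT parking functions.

Count = (6−5)·6^(5−1) = 1×1296 = 1296
One tuple (1,3,3,5,3) → sorted (1,3,3,3,5): b_2=3>2, not a PF.
Total 3125; non-PF = 3125−1296 = 1829

1829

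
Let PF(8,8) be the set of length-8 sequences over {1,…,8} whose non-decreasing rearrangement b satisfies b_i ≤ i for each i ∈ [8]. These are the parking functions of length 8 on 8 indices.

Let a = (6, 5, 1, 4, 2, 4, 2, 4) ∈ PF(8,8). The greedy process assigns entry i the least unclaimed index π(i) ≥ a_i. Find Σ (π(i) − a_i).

Σπ(i) = 1+…+8 = 36; Σa = 6+5+1+4+2+4+2+4 = 28; disp = 36−28 = 8.

8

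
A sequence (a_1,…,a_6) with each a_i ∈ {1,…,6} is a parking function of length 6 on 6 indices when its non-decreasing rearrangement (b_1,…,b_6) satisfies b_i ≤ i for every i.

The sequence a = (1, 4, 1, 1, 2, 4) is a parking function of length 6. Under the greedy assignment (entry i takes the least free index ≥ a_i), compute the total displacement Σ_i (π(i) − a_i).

Σπ(i) = 1+…+6 = 21; Σa = 1+4+1+1+2+4 = 13; disp = 21−13 = 8.

8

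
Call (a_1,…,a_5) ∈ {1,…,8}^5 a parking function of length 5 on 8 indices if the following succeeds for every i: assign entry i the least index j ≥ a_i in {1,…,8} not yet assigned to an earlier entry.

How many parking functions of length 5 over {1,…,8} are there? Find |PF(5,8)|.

#PF = 4·9^4 = 4 · 6561 = 26244
Check (3,4,6,6,4) → sorted (3,4,4,6,6): b_i ≤ 3+i ∀i, a PF.

26244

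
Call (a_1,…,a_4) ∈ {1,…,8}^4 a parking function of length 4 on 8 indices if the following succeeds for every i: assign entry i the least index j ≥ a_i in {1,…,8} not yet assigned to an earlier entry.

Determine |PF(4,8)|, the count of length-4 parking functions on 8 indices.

|PF| = (9−4)·9^(4−1) = 5·729 = 3645
Example (7,5,8,4) → sorted (4,5,7,8): b_i ≤ 4+i ∀i, a PF.

3645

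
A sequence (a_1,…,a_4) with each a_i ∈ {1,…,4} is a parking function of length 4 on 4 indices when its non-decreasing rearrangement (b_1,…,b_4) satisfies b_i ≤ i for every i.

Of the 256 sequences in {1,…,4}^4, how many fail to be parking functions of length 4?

131

|PF(4,4)| = (4−4+1)·(4+1)^(4−1) = 1 · 125 = 125 (Pollak)
One tuple (1,1,4,4) → sorted (1,1,4,4): b_3=4>3, not a PF.
Total 256; non-PF = 256−125 = 131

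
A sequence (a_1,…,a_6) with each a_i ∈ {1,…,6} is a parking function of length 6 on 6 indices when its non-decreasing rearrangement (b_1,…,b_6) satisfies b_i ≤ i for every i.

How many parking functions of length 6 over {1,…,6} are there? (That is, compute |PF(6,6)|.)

|PF(6,6)| = (6−6+1)·(6+1)^(6−1) = 1 · 16807 = 16807
E.g. (2,1,5,1,1,5) → sorted (1,1,1,2,5,5): b_i ≤ i ∀i, a PF.

16807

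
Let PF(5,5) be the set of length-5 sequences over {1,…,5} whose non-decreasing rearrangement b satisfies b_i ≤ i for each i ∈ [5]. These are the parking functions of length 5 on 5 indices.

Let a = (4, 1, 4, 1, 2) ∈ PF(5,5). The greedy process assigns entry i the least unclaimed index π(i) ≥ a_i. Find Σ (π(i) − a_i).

3

Σπ(i) = 1+…+5 = 15; Σa = 4+1+4+1+2 = 12; disp = 15−12 = 3.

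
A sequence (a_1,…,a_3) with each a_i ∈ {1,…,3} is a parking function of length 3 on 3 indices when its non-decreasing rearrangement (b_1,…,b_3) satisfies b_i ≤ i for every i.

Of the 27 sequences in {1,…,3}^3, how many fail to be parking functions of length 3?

#PF = (3+1−3)·(3+1)^{3−1} = 1·16 = 16 (Konheim–Weiss)
E.g. (3,1,3) → sorted (1,3,3): b_2=3>2, not a PF.
So 27 − 16 = 11 fail.

11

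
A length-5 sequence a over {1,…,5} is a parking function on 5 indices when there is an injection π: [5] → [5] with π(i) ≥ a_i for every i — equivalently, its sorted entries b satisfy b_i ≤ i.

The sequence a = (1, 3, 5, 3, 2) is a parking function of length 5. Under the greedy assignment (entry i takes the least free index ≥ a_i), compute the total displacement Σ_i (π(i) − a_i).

1

Σπ = 5·6/2 = 15 (π permutes [5]); Σa = 1+3+5+3+2 = 14; disp = 15−14 = 1.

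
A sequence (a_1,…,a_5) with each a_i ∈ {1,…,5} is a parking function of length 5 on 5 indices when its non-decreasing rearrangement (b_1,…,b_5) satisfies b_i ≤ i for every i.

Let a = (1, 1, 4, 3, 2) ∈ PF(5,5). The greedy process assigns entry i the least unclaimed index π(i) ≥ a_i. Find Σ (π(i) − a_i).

Σπ(i) = 1+…+5 = 15; Σa = 1+1+4+3+2 = 11; disp = 15−11 = 4.

4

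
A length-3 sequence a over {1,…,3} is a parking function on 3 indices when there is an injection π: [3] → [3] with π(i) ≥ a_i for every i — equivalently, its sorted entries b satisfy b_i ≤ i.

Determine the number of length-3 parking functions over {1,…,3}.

16

Count = (3+1−3)·(3+1)^{3−1} = 1 · 16 = 16 (Pollak)
Check (3,1,1) → sorted (1,1,3): b_i ≤ i ∀i, a PF.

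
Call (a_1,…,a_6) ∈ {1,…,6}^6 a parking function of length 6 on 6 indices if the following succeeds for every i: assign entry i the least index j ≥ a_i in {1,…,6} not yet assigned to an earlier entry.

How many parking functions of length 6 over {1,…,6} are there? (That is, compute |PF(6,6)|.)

16807

|PF| = (6+1−6)·(6+1)^{6−1} = 1×16807 = 16807 (Konheim–Weiss)
One tuple (1,3,1,2,4,4) → sorted (1,1,2,3,4,4): b_i ≤ i ∀i, a PF.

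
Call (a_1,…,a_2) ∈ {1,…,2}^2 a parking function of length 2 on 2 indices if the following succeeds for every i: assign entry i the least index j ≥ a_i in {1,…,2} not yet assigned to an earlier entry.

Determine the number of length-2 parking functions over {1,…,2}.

|PF| = (2−2+1)·(2+1)^(2−1) = 1×3 = 3
E.g. (1,2) → sorted (1,2): b_i ≤ i ∀i, a PF.

3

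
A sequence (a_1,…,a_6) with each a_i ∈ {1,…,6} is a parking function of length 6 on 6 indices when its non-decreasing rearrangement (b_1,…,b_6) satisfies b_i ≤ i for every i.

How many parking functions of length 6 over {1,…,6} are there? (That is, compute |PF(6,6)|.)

Count = (7−6)·7^(6−1) = 1·16807 = 16807 (Pollak)
E.g. (2,4,3,5,1,2) → sorted (1,2,2,3,4,5): b_i ≤ i ∀i, a PF.

16807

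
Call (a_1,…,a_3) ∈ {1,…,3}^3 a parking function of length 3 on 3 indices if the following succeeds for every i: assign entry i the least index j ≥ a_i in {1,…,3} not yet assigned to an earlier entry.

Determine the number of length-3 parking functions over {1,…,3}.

16

#PF = (4−3)·4^(3−1) = 1×16 = 16 [KW]
Example (1,2,3) → sorted (1,2,3): b_i ≤ i ∀i, a PF.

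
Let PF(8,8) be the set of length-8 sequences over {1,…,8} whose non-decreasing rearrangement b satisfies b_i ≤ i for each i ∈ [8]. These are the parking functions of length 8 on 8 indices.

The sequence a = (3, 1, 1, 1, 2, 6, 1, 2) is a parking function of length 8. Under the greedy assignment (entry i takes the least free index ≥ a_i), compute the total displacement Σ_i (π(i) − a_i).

19

Σπ = 8·9/2 = 36 (π permutes [8]); Σa = 3+1+1+1+2+6+1+2 = 17; disp = 36−17 = 19.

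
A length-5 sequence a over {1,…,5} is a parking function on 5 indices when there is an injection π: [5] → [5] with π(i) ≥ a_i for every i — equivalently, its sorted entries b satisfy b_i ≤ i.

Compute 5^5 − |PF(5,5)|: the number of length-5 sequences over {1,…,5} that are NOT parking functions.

|PF| = 1·6^4 = 1·1296 = 1296
Check (5,5,5,3,5) → sorted (3,5,5,5,5): b_1=3>1, not a PF.
So 3125 − 1296 = 1829 fail.

1829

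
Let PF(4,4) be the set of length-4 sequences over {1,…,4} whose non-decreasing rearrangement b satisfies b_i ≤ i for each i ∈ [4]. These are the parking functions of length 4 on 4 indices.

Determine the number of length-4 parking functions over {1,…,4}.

Count = (4+1−4)·(4+1)^{4−1} = 1×125 = 125
Example (2,1,2,3) → sorted (1,2,2,3): b_i ≤ i ∀i, a PF.

125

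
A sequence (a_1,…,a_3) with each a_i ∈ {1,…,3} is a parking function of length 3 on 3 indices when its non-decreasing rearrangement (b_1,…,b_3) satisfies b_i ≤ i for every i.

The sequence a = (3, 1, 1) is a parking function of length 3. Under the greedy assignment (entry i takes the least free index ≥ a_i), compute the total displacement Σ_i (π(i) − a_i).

1

Σπ = 6 ({1..3} each once); Σa = 3+1+1 = 5; disp = 6−5 = 1.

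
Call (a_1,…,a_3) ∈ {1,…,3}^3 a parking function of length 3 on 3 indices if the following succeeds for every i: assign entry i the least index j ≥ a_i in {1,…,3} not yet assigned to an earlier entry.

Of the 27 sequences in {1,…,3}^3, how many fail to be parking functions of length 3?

11

#PF = (4−3)·4^(3−1) = 1 · 16 = 16 [KW]
One tuple (3,2,3) → sorted (2,3,3): b_1=2>1, not a PF.
So 27 − 16 = 11 fail.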